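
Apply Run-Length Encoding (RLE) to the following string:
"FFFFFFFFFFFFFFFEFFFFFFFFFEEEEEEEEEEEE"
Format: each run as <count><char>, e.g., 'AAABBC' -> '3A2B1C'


Scanning runs left to right:
  i=0: run of 'F' x 15 -> '15F'
  i=15: run of 'E' x 1 -> '1E'
  i=16: run of 'F' x 9 -> '9F'
  i=25: run of 'E' x 12 -> '12E'

RLE = 15F1E9F12E


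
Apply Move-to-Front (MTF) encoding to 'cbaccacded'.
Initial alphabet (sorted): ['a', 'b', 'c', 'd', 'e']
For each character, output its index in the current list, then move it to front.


MTF encoding:
'c': index 2 in ['a', 'b', 'c', 'd', 'e'] -> ['c', 'a', 'b', 'd', 'e']
'b': index 2 in ['c', 'a', 'b', 'd', 'e'] -> ['b', 'c', 'a', 'd', 'e']
'a': index 2 in ['b', 'c', 'a', 'd', 'e'] -> ['a', 'b', 'c', 'd', 'e']
'c': index 2 in ['a', 'b', 'c', 'd', 'e'] -> ['c', 'a', 'b', 'd', 'e']
'c': index 0 in ['c', 'a', 'b', 'd', 'e'] -> ['c', 'a', 'b', 'd', 'e']
'a': index 1 in ['c', 'a', 'b', 'd', 'e'] -> ['a', 'c', 'b', 'd', 'e']
'c': index 1 in ['a', 'c', 'b', 'd', 'e'] -> ['c', 'a', 'b', 'd', 'e']
'd': index 3 in ['c', 'a', 'b', 'd', 'e'] -> ['d', 'c', 'a', 'b', 'e']
'e': index 4 in ['d', 'c', 'a', 'b', 'e'] -> ['e', 'd', 'c', 'a', 'b']
'd': index 1 in ['e', 'd', 'c', 'a', 'b'] -> ['d', 'e', 'c', 'a', 'b']


Output: [2, 2, 2, 2, 0, 1, 1, 3, 4, 1]


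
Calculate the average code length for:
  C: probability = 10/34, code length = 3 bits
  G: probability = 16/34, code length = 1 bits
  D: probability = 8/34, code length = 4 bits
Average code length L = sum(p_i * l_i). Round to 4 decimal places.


Weighted contributions p_i * l_i:
  C: (10/34) * 3 = 30/34
  G: (16/34) * 1 = 16/34
  D: (8/34) * 4 = 32/34
Sum = (30 + 16 + 32)/34 = 78/34

L = 78/34 = 2.2941 bits/symbol


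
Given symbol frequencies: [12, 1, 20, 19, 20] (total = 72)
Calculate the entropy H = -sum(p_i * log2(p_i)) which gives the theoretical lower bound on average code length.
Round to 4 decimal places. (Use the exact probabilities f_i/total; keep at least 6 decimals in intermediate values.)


Per-symbol terms -p_i * log2(p_i) with p_i = f_i/72:
  p = 12/72 = 0.166667: log2(p) = -2.584963, -p*log2(p) = 0.430827
  p = 1/72 = 0.013889: log2(p) = -6.169925, -p*log2(p) = 0.085693
  p = 20/72 = 0.277778: log2(p) = -1.847997, -p*log2(p) = 0.513332
  p = 19/72 = 0.263889: log2(p) = -1.921997, -p*log2(p) = 0.507194
  p = 20/72 = 0.277778: log2(p) = -1.847997, -p*log2(p) = 0.513332
H = 0.430827 + 0.085693 + 0.513332 + 0.507194 + 0.513332 = 2.050378

H = 2.0504 bits/symbol


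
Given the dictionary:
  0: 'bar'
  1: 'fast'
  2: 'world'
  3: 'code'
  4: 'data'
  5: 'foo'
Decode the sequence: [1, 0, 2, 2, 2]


Look up each index in the dictionary:
  1 -> 'fast'
  0 -> 'bar'
  2 -> 'world'
  2 -> 'world'
  2 -> 'world'

Decoded: "fast bar world world world"


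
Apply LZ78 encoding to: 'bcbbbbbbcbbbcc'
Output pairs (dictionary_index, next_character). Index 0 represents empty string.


LZ78 encoding steps:
Dictionary: {0: ''}
Step 1: w='' (idx 0), next='b' -> output (0, 'b'), add 'b' as idx 1
Step 2: w='' (idx 0), next='c' -> output (0, 'c'), add 'c' as idx 2
Step 3: w='b' (idx 1), next='b' -> output (1, 'b'), add 'bb' as idx 3
Step 4: w='bb' (idx 3), next='b' -> output (3, 'b'), add 'bbb' as idx 4
Step 5: w='b' (idx 1), next='c' -> output (1, 'c'), add 'bc' as idx 5
Step 6: w='bbb' (idx 4), next='c' -> output (4, 'c'), add 'bbbc' as idx 6
Step 7: w='c' (idx 2), end of input -> output (2, '')


Encoded: [(0, 'b'), (0, 'c'), (1, 'b'), (3, 'b'), (1, 'c'), (4, 'c'), (2, '')]


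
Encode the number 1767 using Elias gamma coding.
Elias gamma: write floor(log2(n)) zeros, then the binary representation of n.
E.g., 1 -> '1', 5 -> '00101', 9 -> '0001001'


num_bits = floor(log2(1767)) + 1 = 11
leading_zeros = num_bits - 1 = 10
binary(1767) = 11011100111

Elias gamma(1767) = '0000000000' + '11011100111' = 000000000011011100111 (21 bits)


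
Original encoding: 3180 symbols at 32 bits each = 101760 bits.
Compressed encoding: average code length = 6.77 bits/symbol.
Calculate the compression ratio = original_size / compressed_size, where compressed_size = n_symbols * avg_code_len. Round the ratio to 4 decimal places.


original_size = n_symbols * orig_bits = 3180 * 32 = 101760 bits
compressed_size = n_symbols * avg_code_len = 3180 * 6.77 = 21528.6 bits
ratio = original_size / compressed_size = 101760 / 21528.6 = 4.7267

Compression ratio = 4.7267


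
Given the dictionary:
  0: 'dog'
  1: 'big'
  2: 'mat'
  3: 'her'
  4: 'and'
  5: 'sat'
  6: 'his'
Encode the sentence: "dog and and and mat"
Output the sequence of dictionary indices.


Look up each word in the dictionary:
  'dog' -> 0
  'and' -> 4
  'and' -> 4
  'and' -> 4
  'mat' -> 2

Encoded: [0, 4, 4, 4, 2]


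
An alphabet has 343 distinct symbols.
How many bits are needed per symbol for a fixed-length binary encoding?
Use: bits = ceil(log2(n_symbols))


log2(343) = 8.4221
Bracket: 2^8 = 256 < 343 <= 2^9 = 512
So ceil(log2(343)) = 9

bits = ceil(log2(343)) = ceil(8.4221) = 9 bits


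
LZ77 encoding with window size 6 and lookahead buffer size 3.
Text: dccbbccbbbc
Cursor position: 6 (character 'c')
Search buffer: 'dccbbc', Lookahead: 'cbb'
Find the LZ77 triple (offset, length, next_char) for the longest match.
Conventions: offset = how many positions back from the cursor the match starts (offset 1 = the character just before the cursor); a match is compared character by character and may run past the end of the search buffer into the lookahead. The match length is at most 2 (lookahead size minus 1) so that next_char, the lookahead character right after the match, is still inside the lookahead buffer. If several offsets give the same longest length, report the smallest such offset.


Try each offset into the search buffer:
  offset=1 (pos 5, char 'c'): match length 1
  offset=2 (pos 4, char 'b'): match length 0
  offset=3 (pos 3, char 'b'): match length 0
  offset=4 (pos 2, char 'c'): match length 2
  offset=5 (pos 1, char 'c'): match length 1
  offset=6 (pos 0, char 'd'): match length 0
Longest match has length 2 at offset 4.
next_char = character at position 6 + 2 = 8 -> 'b'

Best match: offset=4, length=2 (matching 'cb' starting at position 2)
LZ77 triple: (4, 2, 'b')


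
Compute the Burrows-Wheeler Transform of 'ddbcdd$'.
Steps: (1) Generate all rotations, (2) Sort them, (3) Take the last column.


Rotations (sorted):
  0: $ddbcdd -> last char: d
  1: bcdd$dd -> last char: d
  2: cdd$ddb -> last char: b
  3: d$ddbcd -> last char: d
  4: dbcdd$d -> last char: d
  5: dd$ddbc -> last char: c
  6: ddbcdd$ -> last char: $


BWT = ddbddc$


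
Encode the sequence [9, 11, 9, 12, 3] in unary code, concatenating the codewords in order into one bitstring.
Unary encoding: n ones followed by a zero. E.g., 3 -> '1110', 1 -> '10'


Encode each number as n ones followed by a terminating 0:
  9 -> 1111111110 (10 bits)
  11 -> 111111111110 (12 bits)
  9 -> 1111111110 (10 bits)
  12 -> 1111111111110 (13 bits)
  3 -> 1110 (4 bits)
Total length = 10 + 12 + 10 + 13 + 4 = 49 bits.

Unary([9, 11, 9, 12, 3]) = 1111111110111111111110111111111011111111111101110 (49 bits)


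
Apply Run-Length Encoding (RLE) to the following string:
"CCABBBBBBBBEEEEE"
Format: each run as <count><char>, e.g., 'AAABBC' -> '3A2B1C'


Scanning runs left to right:
  i=0: run of 'C' x 2 -> '2C'
  i=2: run of 'A' x 1 -> '1A'
  i=3: run of 'B' x 8 -> '8B'
  i=11: run of 'E' x 5 -> '5E'

RLE = 2C1A8B5E


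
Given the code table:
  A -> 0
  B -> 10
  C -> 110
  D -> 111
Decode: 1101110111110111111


Decoding:
110 -> C
111 -> D
0 -> A
111 -> D
110 -> C
111 -> D
111 -> D


Result: CDADCDD


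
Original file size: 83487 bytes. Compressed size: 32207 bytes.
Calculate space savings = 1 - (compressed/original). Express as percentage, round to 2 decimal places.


ratio = compressed/original = 32207/83487 = 0.385773
savings = 1 - ratio = 1 - 0.385773 = 0.614227
as a percentage: 0.614227 * 100 = 61.42%

Space savings = 1 - 32207/83487 = 61.42%


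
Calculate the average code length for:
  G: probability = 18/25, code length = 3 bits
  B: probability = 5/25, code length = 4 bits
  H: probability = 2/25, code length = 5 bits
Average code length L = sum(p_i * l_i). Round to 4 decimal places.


Weighted contributions p_i * l_i:
  G: (18/25) * 3 = 54/25
  B: (5/25) * 4 = 20/25
  H: (2/25) * 5 = 10/25
Sum = (54 + 20 + 10)/25 = 84/25

L = 84/25 = 3.3600 bits/symbol


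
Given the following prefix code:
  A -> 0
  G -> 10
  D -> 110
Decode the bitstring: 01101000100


Decoding step by step:
Bits 0 -> A
Bits 110 -> D
Bits 10 -> G
Bits 0 -> A
Bits 0 -> A
Bits 10 -> G
Bits 0 -> A


Decoded message: ADGAAGA


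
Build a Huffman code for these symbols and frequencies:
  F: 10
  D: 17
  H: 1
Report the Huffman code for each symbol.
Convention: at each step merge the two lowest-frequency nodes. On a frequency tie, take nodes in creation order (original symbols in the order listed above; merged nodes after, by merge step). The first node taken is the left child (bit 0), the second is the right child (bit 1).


Huffman tree construction:
Step 1: Merge H(1) + F(10) = 11
Step 2: Merge (H+F)(11) + D(17) = 28
Read each symbol's code off the tree from the root (left child = 0, right child = 1).

Codes:
  F: 01 (length 2)
  D: 1 (length 1)
  H: 00 (length 2)
Average code length: 39/28 = 1.3929 bits/symbol


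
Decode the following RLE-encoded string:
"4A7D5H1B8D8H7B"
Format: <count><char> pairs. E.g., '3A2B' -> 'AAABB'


Expanding each <count><char> pair:
  4A -> 'AAAA'
  7D -> 'DDDDDDD'
  5H -> 'HHHHH'
  1B -> 'B'
  8D -> 'DDDDDDDD'
  8H -> 'HHHHHHHH'
  7B -> 'BBBBBBB'

Decoded = AAAADDDDDDDHHHHHBDDDDDDDDHHHHHHHHBBBBBBB


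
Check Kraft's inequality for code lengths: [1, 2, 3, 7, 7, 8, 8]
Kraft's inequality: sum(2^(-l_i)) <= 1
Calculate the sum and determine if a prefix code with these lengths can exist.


Sum = 2^(-1) + 2^(-2) + 2^(-3) + 2^(-7) + 2^(-7) + 2^(-8) + 2^(-8)
    = 0.5 + 0.25 + 0.125 + 0.0078125 + 0.0078125 + 0.00390625 + 0.00390625
    = 230/256 = 0.8984375
Since 0.8984375 <= 1, Kraft's inequality IS satisfied.
A prefix code with these lengths CAN exist.

Kraft sum = 0.8984375. Satisfied.


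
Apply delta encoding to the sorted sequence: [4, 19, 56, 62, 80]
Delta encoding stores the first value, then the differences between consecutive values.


First value: 4
Deltas:
  19 - 4 = 15
  56 - 19 = 37
  62 - 56 = 6
  80 - 62 = 18


Delta encoded: [4, 15, 37, 6, 18]


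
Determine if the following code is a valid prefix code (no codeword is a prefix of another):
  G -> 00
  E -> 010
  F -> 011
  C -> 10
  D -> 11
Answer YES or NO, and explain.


Checking each pair (does one codeword prefix another?):
  G='00' vs E='010': no prefix
  G='00' vs F='011': no prefix
  G='00' vs C='10': no prefix
  G='00' vs D='11': no prefix
  E='010' vs G='00': no prefix
  E='010' vs F='011': no prefix
  E='010' vs C='10': no prefix
  E='010' vs D='11': no prefix
  F='011' vs G='00': no prefix
  F='011' vs E='010': no prefix
  F='011' vs C='10': no prefix
  F='011' vs D='11': no prefix
  C='10' vs G='00': no prefix
  C='10' vs E='010': no prefix
  C='10' vs F='011': no prefix
  C='10' vs D='11': no prefix
  D='11' vs G='00': no prefix
  D='11' vs E='010': no prefix
  D='11' vs F='011': no prefix
  D='11' vs C='10': no prefix
No violation found over all pairs.

YES -- this is a valid prefix code. No codeword is a prefix of any other codeword.


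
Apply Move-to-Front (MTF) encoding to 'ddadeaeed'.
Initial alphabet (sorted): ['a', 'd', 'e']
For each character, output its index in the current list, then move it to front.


MTF encoding:
'd': index 1 in ['a', 'd', 'e'] -> ['d', 'a', 'e']
'd': index 0 in ['d', 'a', 'e'] -> ['d', 'a', 'e']
'a': index 1 in ['d', 'a', 'e'] -> ['a', 'd', 'e']
'd': index 1 in ['a', 'd', 'e'] -> ['d', 'a', 'e']
'e': index 2 in ['d', 'a', 'e'] -> ['e', 'd', 'a']
'a': index 2 in ['e', 'd', 'a'] -> ['a', 'e', 'd']
'e': index 1 in ['a', 'e', 'd'] -> ['e', 'a', 'd']
'e': index 0 in ['e', 'a', 'd'] -> ['e', 'a', 'd']
'd': index 2 in ['e', 'a', 'd'] -> ['d', 'e', 'a']


Output: [1, 0, 1, 1, 2, 2, 1, 0, 2]


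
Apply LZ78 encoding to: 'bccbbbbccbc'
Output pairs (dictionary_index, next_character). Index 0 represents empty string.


LZ78 encoding steps:
Dictionary: {0: ''}
Step 1: w='' (idx 0), next='b' -> output (0, 'b'), add 'b' as idx 1
Step 2: w='' (idx 0), next='c' -> output (0, 'c'), add 'c' as idx 2
Step 3: w='c' (idx 2), next='b' -> output (2, 'b'), add 'cb' as idx 3
Step 4: w='b' (idx 1), next='b' -> output (1, 'b'), add 'bb' as idx 4
Step 5: w='b' (idx 1), next='c' -> output (1, 'c'), add 'bc' as idx 5
Step 6: w='cb' (idx 3), next='c' -> output (3, 'c'), add 'cbc' as idx 6


Encoded: [(0, 'b'), (0, 'c'), (2, 'b'), (1, 'b'), (1, 'c'), (3, 'c')]


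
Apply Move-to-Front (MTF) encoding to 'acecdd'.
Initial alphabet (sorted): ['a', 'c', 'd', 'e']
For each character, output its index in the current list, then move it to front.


MTF encoding:
'a': index 0 in ['a', 'c', 'd', 'e'] -> ['a', 'c', 'd', 'e']
'c': index 1 in ['a', 'c', 'd', 'e'] -> ['c', 'a', 'd', 'e']
'e': index 3 in ['c', 'a', 'd', 'e'] -> ['e', 'c', 'a', 'd']
'c': index 1 in ['e', 'c', 'a', 'd'] -> ['c', 'e', 'a', 'd']
'd': index 3 in ['c', 'e', 'a', 'd'] -> ['d', 'c', 'e', 'a']
'd': index 0 in ['d', 'c', 'e', 'a'] -> ['d', 'c', 'e', 'a']


Output: [0, 1, 3, 1, 3, 0]


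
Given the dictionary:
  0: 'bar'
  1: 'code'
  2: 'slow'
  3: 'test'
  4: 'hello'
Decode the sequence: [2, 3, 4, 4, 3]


Look up each index in the dictionary:
  2 -> 'slow'
  3 -> 'test'
  4 -> 'hello'
  4 -> 'hello'
  3 -> 'test'

Decoded: "slow test hello hello test"


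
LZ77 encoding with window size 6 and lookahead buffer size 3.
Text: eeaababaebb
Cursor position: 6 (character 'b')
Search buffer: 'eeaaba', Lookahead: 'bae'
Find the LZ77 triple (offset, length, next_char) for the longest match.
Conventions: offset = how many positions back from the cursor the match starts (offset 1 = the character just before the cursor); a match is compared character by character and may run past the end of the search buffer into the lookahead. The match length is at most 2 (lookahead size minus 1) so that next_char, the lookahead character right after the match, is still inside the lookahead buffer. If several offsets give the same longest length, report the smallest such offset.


Try each offset into the search buffer:
  offset=1 (pos 5, char 'a'): match length 0
  offset=2 (pos 4, char 'b'): match length 2
  offset=3 (pos 3, char 'a'): match length 0
  offset=4 (pos 2, char 'a'): match length 0
  offset=5 (pos 1, char 'e'): match length 0
  offset=6 (pos 0, char 'e'): match length 0
Longest match has length 2 at offset 2.
next_char = character at position 6 + 2 = 8 -> 'e'

Best match: offset=2, length=2 (matching 'ba' starting at position 4)
LZ77 triple: (2, 2, 'e')


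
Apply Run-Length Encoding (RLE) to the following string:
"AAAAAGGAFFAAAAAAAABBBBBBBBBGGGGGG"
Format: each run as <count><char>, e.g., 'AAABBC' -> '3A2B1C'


Scanning runs left to right:
  i=0: run of 'A' x 5 -> '5A'
  i=5: run of 'G' x 2 -> '2G'
  i=7: run of 'A' x 1 -> '1A'
  i=8: run of 'F' x 2 -> '2F'
  i=10: run of 'A' x 8 -> '8A'
  i=18: run of 'B' x 9 -> '9B'
  i=27: run of 'G' x 6 -> '6G'

RLE = 5A2G1A2F8A9B6G


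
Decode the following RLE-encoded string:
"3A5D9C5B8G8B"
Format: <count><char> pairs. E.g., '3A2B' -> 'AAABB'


Expanding each <count><char> pair:
  3A -> 'AAA'
  5D -> 'DDDDD'
  9C -> 'CCCCCCCCC'
  5B -> 'BBBBB'
  8G -> 'GGGGGGGG'
  8B -> 'BBBBBBBB'

Decoded = AAADDDDDCCCCCCCCCBBBBBGGGGGGGGBBBBBBBB


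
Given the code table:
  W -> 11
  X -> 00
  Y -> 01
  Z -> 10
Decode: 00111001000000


Decoding:
00 -> X
11 -> W
10 -> Z
01 -> Y
00 -> X
00 -> X
00 -> X


Result: XWZYXXX


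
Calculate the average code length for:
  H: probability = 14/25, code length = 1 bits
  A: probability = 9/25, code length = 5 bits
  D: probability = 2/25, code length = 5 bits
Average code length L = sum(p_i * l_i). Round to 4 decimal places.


Weighted contributions p_i * l_i:
  H: (14/25) * 1 = 14/25
  A: (9/25) * 5 = 45/25
  D: (2/25) * 5 = 10/25
Sum = (14 + 45 + 10)/25 = 69/25

L = 69/25 = 2.7600 bits/symbol


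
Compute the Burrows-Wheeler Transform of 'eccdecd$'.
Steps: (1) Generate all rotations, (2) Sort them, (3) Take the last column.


Rotations (sorted):
  0: $eccdecd -> last char: d
  1: ccdecd$e -> last char: e
  2: cd$eccde -> last char: e
  3: cdecd$ec -> last char: c
  4: d$eccdec -> last char: c
  5: decd$ecc -> last char: c
  6: eccdecd$ -> last char: $
  7: ecd$eccd -> last char: d


BWT = deeccc$d


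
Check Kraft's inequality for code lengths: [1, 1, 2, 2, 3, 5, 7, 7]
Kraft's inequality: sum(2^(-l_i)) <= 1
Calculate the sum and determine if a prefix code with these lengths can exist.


Sum = 2^(-1) + 2^(-1) + 2^(-2) + 2^(-2) + 2^(-3) + 2^(-5) + 2^(-7) + 2^(-7)
    = 0.5 + 0.5 + 0.25 + 0.25 + 0.125 + 0.03125 + 0.0078125 + 0.0078125
    = 214/128 = 1.671875
Since 1.671875 > 1, Kraft's inequality is NOT satisfied.
A prefix code with these lengths CANNOT exist.

Kraft sum = 1.671875. Not satisfied.


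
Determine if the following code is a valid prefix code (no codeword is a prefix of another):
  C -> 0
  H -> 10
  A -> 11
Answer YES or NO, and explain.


Checking each pair (does one codeword prefix another?):
  C='0' vs H='10': no prefix
  C='0' vs A='11': no prefix
  H='10' vs C='0': no prefix
  H='10' vs A='11': no prefix
  A='11' vs C='0': no prefix
  A='11' vs H='10': no prefix
No violation found over all pairs.

YES -- this is a valid prefix code. No codeword is a prefix of any other codeword.


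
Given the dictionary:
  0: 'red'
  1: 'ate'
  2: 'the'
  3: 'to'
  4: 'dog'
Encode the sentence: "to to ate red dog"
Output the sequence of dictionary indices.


Look up each word in the dictionary:
  'to' -> 3
  'to' -> 3
  'ate' -> 1
  'red' -> 0
  'dog' -> 4

Encoded: [3, 3, 1, 0, 4]


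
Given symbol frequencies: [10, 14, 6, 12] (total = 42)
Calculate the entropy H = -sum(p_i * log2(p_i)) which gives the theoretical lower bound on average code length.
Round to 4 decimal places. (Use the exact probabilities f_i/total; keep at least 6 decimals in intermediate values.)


Per-symbol terms -p_i * log2(p_i) with p_i = f_i/42:
  p = 10/42 = 0.238095: log2(p) = -2.070389, -p*log2(p) = 0.492950
  p = 14/42 = 0.333333: log2(p) = -1.584963, -p*log2(p) = 0.528321
  p = 6/42 = 0.142857: log2(p) = -2.807355, -p*log2(p) = 0.401051
  p = 12/42 = 0.285714: log2(p) = -1.807355, -p*log2(p) = 0.516387
H = 0.492950 + 0.528321 + 0.401051 + 0.516387 = 1.938709

H = 1.9387 bits/symbol


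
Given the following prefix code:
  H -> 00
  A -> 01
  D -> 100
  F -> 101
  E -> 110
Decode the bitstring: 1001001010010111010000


Decoding step by step:
Bits 100 -> D
Bits 100 -> D
Bits 101 -> F
Bits 00 -> H
Bits 101 -> F
Bits 110 -> E
Bits 100 -> D
Bits 00 -> H


Decoded message: DDFHFEDH


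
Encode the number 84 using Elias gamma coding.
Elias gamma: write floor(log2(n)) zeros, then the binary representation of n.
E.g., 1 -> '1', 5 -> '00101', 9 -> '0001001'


num_bits = floor(log2(84)) + 1 = 7
leading_zeros = num_bits - 1 = 6
binary(84) = 1010100

Elias gamma(84) = '000000' + '1010100' = 0000001010100 (13 bits)


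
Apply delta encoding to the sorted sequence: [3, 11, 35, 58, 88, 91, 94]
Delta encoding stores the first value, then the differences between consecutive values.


First value: 3
Deltas:
  11 - 3 = 8
  35 - 11 = 24
  58 - 35 = 23
  88 - 58 = 30
  91 - 88 = 3
  94 - 91 = 3


Delta encoded: [3, 8, 24, 23, 30, 3, 3]


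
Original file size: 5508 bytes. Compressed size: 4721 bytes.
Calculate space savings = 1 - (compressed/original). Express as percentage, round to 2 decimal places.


ratio = compressed/original = 4721/5508 = 0.857117
savings = 1 - ratio = 1 - 0.857117 = 0.142883
as a percentage: 0.142883 * 100 = 14.29%

Space savings = 1 - 4721/5508 = 14.29%


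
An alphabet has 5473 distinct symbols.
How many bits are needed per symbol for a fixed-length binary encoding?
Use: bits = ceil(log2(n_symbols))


log2(5473) = 12.4181
Bracket: 2^12 = 4096 < 5473 <= 2^13 = 8192
So ceil(log2(5473)) = 13

bits = ceil(log2(5473)) = ceil(12.4181) = 13 bits


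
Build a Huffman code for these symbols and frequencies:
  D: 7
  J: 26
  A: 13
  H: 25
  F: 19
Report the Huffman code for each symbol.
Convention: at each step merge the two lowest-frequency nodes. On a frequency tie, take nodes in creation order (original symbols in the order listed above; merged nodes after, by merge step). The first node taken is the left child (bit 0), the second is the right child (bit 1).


Huffman tree construction:
Step 1: Merge D(7) + A(13) = 20
Step 2: Merge F(19) + (D+A)(20) = 39
Step 3: Merge H(25) + J(26) = 51
Step 4: Merge (F+(D+A))(39) + (H+J)(51) = 90
Read each symbol's code off the tree from the root (left child = 0, right child = 1).

Codes:
  D: 010 (length 3)
  J: 11 (length 2)
  A: 011 (length 3)
  H: 10 (length 2)
  F: 00 (length 2)
Average code length: 200/90 = 2.2222 bits/symbol


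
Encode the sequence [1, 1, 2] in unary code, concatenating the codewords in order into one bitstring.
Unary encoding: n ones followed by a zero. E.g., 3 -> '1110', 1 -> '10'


Encode each number as n ones followed by a terminating 0:
  1 -> 10 (2 bits)
  1 -> 10 (2 bits)
  2 -> 110 (3 bits)
Total length = 2 + 2 + 3 = 7 bits.

Unary([1, 1, 2]) = 1010110 (7 bits)


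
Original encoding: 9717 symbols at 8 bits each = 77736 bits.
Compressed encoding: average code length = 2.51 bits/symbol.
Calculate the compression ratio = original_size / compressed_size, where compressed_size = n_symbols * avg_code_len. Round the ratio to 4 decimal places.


original_size = n_symbols * orig_bits = 9717 * 8 = 77736 bits
compressed_size = n_symbols * avg_code_len = 9717 * 2.51 = 24389.67 bits
ratio = original_size / compressed_size = 77736 / 24389.67 = 3.1873

Compression ratio = 3.1873


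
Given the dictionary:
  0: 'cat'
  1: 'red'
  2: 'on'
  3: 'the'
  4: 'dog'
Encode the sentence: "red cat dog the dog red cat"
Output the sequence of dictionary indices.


Look up each word in the dictionary:
  'red' -> 1
  'cat' -> 0
  'dog' -> 4
  'the' -> 3
  'dog' -> 4
  'red' -> 1
  'cat' -> 0

Encoded: [1, 0, 4, 3, 4, 1, 0]


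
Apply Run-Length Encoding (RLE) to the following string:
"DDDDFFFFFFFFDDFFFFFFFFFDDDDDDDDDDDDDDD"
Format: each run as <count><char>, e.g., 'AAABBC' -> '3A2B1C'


Scanning runs left to right:
  i=0: run of 'D' x 4 -> '4D'
  i=4: run of 'F' x 8 -> '8F'
  i=12: run of 'D' x 2 -> '2D'
  i=14: run of 'F' x 9 -> '9F'
  i=23: run of 'D' x 15 -> '15D'

RLE = 4D8F2D9F15D


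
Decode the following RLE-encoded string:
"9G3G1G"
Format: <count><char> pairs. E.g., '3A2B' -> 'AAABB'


Expanding each <count><char> pair:
  9G -> 'GGGGGGGGG'
  3G -> 'GGG'
  1G -> 'G'

Decoded = GGGGGGGGGGGGG


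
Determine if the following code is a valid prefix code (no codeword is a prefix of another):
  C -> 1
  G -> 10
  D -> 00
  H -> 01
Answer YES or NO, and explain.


Checking each pair (does one codeword prefix another?):
  C='1' vs G='10': prefix -- VIOLATION

NO -- this is NOT a valid prefix code. C (1) is a prefix of G (10).


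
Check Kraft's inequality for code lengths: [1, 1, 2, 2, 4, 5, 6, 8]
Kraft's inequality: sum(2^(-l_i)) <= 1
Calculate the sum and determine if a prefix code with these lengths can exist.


Sum = 2^(-1) + 2^(-1) + 2^(-2) + 2^(-2) + 2^(-4) + 2^(-5) + 2^(-6) + 2^(-8)
    = 0.5 + 0.5 + 0.25 + 0.25 + 0.0625 + 0.03125 + 0.015625 + 0.00390625
    = 413/256 = 1.61328125
Since 1.61328125 > 1, Kraft's inequality is NOT satisfied.
A prefix code with these lengths CANNOT exist.

Kraft sum = 1.61328125. Not satisfied.


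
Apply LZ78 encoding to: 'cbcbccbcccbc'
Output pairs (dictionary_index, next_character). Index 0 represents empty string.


LZ78 encoding steps:
Dictionary: {0: ''}
Step 1: w='' (idx 0), next='c' -> output (0, 'c'), add 'c' as idx 1
Step 2: w='' (idx 0), next='b' -> output (0, 'b'), add 'b' as idx 2
Step 3: w='c' (idx 1), next='b' -> output (1, 'b'), add 'cb' as idx 3
Step 4: w='c' (idx 1), next='c' -> output (1, 'c'), add 'cc' as idx 4
Step 5: w='b' (idx 2), next='c' -> output (2, 'c'), add 'bc' as idx 5
Step 6: w='cc' (idx 4), next='b' -> output (4, 'b'), add 'ccb' as idx 6
Step 7: w='c' (idx 1), end of input -> output (1, '')


Encoded: [(0, 'c'), (0, 'b'), (1, 'b'), (1, 'c'), (2, 'c'), (4, 'b'), (1, '')]


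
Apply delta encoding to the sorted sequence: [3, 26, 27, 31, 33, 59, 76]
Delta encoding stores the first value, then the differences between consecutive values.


First value: 3
Deltas:
  26 - 3 = 23
  27 - 26 = 1
  31 - 27 = 4
  33 - 31 = 2
  59 - 33 = 26
  76 - 59 = 17


Delta encoded: [3, 23, 1, 4, 2, 26, 17]


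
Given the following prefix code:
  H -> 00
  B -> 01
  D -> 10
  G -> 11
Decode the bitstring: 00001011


Decoding step by step:
Bits 00 -> H
Bits 00 -> H
Bits 10 -> D
Bits 11 -> G


Decoded message: HHDG


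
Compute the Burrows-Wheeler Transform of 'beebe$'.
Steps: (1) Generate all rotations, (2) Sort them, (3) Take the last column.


Rotations (sorted):
  0: $beebe -> last char: e
  1: be$bee -> last char: e
  2: beebe$ -> last char: $
  3: e$beeb -> last char: b
  4: ebe$be -> last char: e
  5: eebe$b -> last char: b


BWT = ee$beb


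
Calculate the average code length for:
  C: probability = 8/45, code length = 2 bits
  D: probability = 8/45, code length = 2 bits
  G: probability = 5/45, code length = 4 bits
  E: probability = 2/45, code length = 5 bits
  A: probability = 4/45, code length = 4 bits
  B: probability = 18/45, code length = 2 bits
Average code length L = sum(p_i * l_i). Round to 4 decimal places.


Weighted contributions p_i * l_i:
  C: (8/45) * 2 = 16/45
  D: (8/45) * 2 = 16/45
  G: (5/45) * 4 = 20/45
  E: (2/45) * 5 = 10/45
  A: (4/45) * 4 = 16/45
  B: (18/45) * 2 = 36/45
Sum = (16 + 16 + 20 + 10 + 16 + 36)/45 = 114/45

L = 114/45 = 2.5333 bits/symbol


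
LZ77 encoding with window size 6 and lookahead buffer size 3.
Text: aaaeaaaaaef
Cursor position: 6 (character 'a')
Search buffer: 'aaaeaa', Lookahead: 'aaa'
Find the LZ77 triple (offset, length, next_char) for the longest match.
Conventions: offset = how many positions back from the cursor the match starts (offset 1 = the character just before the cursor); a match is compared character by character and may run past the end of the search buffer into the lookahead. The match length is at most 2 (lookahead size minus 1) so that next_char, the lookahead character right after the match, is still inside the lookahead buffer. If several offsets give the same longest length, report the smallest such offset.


Try each offset into the search buffer:
  offset=1 (pos 5, char 'a'): match length 2
  offset=2 (pos 4, char 'a'): match length 2
  offset=3 (pos 3, char 'e'): match length 0
  offset=4 (pos 2, char 'a'): match length 1
  offset=5 (pos 1, char 'a'): match length 2
  offset=6 (pos 0, char 'a'): match length 2
Longest match has length 2, found at offsets 1, 2, 5, 6; take the smallest, offset 1.
next_char = character at position 6 + 2 = 8 -> 'a'

Best match: offset=1, length=2 (matching 'aa' starting at position 5)
LZ77 triple: (1, 2, 'a')


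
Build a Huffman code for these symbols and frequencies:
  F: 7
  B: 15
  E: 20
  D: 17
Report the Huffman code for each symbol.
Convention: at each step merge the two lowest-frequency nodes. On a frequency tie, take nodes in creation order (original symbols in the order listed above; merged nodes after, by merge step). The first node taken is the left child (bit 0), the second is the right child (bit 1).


Huffman tree construction:
Step 1: Merge F(7) + B(15) = 22
Step 2: Merge D(17) + E(20) = 37
Step 3: Merge (F+B)(22) + (D+E)(37) = 59
Read each symbol's code off the tree from the root (left child = 0, right child = 1).

Codes:
  F: 00 (length 2)
  B: 01 (length 2)
  E: 11 (length 2)
  D: 10 (length 2)
Average code length: 118/59 = 2.0000 bits/symbol


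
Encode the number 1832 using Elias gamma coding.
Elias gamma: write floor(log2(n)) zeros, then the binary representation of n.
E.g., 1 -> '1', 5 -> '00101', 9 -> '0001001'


num_bits = floor(log2(1832)) + 1 = 11
leading_zeros = num_bits - 1 = 10
binary(1832) = 11100101000

Elias gamma(1832) = '0000000000' + '11100101000' = 000000000011100101000 (21 bits)


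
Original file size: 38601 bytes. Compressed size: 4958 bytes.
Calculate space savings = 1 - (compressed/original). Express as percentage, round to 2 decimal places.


ratio = compressed/original = 4958/38601 = 0.128442
savings = 1 - ratio = 1 - 0.128442 = 0.871558
as a percentage: 0.871558 * 100 = 87.16%

Space savings = 1 - 4958/38601 = 87.16%


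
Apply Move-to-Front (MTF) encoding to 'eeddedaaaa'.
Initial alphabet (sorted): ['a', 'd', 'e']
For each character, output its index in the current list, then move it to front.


MTF encoding:
'e': index 2 in ['a', 'd', 'e'] -> ['e', 'a', 'd']
'e': index 0 in ['e', 'a', 'd'] -> ['e', 'a', 'd']
'd': index 2 in ['e', 'a', 'd'] -> ['d', 'e', 'a']
'd': index 0 in ['d', 'e', 'a'] -> ['d', 'e', 'a']
'e': index 1 in ['d', 'e', 'a'] -> ['e', 'd', 'a']
'd': index 1 in ['e', 'd', 'a'] -> ['d', 'e', 'a']
'a': index 2 in ['d', 'e', 'a'] -> ['a', 'd', 'e']
'a': index 0 in ['a', 'd', 'e'] -> ['a', 'd', 'e']
'a': index 0 in ['a', 'd', 'e'] -> ['a', 'd', 'e']
'a': index 0 in ['a', 'd', 'e'] -> ['a', 'd', 'e']


Output: [2, 0, 2, 0, 1, 1, 2, 0, 0, 0]


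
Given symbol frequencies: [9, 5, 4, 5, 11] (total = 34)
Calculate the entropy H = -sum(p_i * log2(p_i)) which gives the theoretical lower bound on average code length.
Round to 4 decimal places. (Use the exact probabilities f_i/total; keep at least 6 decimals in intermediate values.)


Per-symbol terms -p_i * log2(p_i) with p_i = f_i/34:
  p = 9/34 = 0.264706: log2(p) = -1.917538, -p*log2(p) = 0.507584
  p = 5/34 = 0.147059: log2(p) = -2.765535, -p*log2(p) = 0.406696
  p = 4/34 = 0.117647: log2(p) = -3.087463, -p*log2(p) = 0.363231
  p = 5/34 = 0.147059: log2(p) = -2.765535, -p*log2(p) = 0.406696
  p = 11/34 = 0.323529: log2(p) = -1.628031, -p*log2(p) = 0.526716
H = 0.507584 + 0.406696 + 0.363231 + 0.406696 + 0.526716 = 2.210923

H = 2.2109 bits/symbol


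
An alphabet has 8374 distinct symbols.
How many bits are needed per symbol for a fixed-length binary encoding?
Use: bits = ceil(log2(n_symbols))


log2(8374) = 13.0317
Bracket: 2^13 = 8192 < 8374 <= 2^14 = 16384
So ceil(log2(8374)) = 14

bits = ceil(log2(8374)) = ceil(13.0317) = 14 bits


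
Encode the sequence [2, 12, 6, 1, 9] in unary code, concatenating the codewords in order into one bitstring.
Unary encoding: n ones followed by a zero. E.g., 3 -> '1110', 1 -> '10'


Encode each number as n ones followed by a terminating 0:
  2 -> 110 (3 bits)
  12 -> 1111111111110 (13 bits)
  6 -> 1111110 (7 bits)
  1 -> 10 (2 bits)
  9 -> 1111111110 (10 bits)
Total length = 3 + 13 + 7 + 2 + 10 = 35 bits.

Unary([2, 12, 6, 1, 9]) = 11011111111111101111110101111111110 (35 bits)


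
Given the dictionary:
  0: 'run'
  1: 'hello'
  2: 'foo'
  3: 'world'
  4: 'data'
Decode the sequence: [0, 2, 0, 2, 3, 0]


Look up each index in the dictionary:
  0 -> 'run'
  2 -> 'foo'
  0 -> 'run'
  2 -> 'foo'
  3 -> 'world'
  0 -> 'run'

Decoded: "run foo run foo world run"


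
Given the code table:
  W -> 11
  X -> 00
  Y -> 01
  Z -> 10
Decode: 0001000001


Decoding:
00 -> X
01 -> Y
00 -> X
00 -> X
01 -> Y


Result: XYXXY


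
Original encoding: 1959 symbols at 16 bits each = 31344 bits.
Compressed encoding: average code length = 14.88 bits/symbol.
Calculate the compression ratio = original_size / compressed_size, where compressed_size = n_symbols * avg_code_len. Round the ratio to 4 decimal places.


original_size = n_symbols * orig_bits = 1959 * 16 = 31344 bits
compressed_size = n_symbols * avg_code_len = 1959 * 14.88 = 29149.92 bits
ratio = original_size / compressed_size = 31344 / 29149.92 = 1.0753

Compression ratio = 1.0753


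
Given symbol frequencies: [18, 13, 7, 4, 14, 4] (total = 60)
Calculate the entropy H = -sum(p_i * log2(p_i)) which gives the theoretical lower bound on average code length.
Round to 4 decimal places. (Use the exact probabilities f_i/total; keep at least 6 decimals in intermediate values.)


Per-symbol terms -p_i * log2(p_i) with p_i = f_i/60:
  p = 18/60 = 0.300000: log2(p) = -1.736966, -p*log2(p) = 0.521090
  p = 13/60 = 0.216667: log2(p) = -2.206451, -p*log2(p) = 0.478064
  p = 7/60 = 0.116667: log2(p) = -3.099536, -p*log2(p) = 0.361612
  p = 4/60 = 0.066667: log2(p) = -3.906891, -p*log2(p) = 0.260459
  p = 14/60 = 0.233333: log2(p) = -2.099536, -p*log2(p) = 0.489892
  p = 4/60 = 0.066667: log2(p) = -3.906891, -p*log2(p) = 0.260459
H = 0.521090 + 0.478064 + 0.361612 + 0.260459 + 0.489892 + 0.260459 = 2.371576

H = 2.3716 bits/symbol


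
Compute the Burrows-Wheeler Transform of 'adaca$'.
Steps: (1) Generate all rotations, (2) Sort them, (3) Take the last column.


Rotations (sorted):
  0: $adaca -> last char: a
  1: a$adac -> last char: c
  2: aca$ad -> last char: d
  3: adaca$ -> last char: $
  4: ca$ada -> last char: a
  5: daca$a -> last char: a


BWT = acd$aa


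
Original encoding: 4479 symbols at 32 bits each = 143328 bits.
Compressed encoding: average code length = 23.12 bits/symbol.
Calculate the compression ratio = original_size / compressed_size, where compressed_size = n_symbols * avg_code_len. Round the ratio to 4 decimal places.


original_size = n_symbols * orig_bits = 4479 * 32 = 143328 bits
compressed_size = n_symbols * avg_code_len = 4479 * 23.12 = 103554.48 bits
ratio = original_size / compressed_size = 143328 / 103554.48 = 1.3841

Compression ratio = 1.3841


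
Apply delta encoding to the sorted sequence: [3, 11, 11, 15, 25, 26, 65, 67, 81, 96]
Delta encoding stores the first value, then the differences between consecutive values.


First value: 3
Deltas:
  11 - 3 = 8
  11 - 11 = 0
  15 - 11 = 4
  25 - 15 = 10
  26 - 25 = 1
  65 - 26 = 39
  67 - 65 = 2
  81 - 67 = 14
  96 - 81 = 15


Delta encoded: [3, 8, 0, 4, 10, 1, 39, 2, 14, 15]


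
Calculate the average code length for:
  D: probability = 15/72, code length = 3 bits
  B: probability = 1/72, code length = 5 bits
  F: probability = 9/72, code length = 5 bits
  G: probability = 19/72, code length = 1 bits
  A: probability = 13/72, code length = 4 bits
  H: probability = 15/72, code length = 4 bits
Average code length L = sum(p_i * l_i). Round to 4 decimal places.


Weighted contributions p_i * l_i:
  D: (15/72) * 3 = 45/72
  B: (1/72) * 5 = 5/72
  F: (9/72) * 5 = 45/72
  G: (19/72) * 1 = 19/72
  A: (13/72) * 4 = 52/72
  H: (15/72) * 4 = 60/72
Sum = (45 + 5 + 45 + 19 + 52 + 60)/72 = 226/72

L = 226/72 = 3.1389 bits/symbol


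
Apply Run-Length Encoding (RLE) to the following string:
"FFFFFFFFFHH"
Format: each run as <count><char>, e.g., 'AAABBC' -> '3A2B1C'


Scanning runs left to right:
  i=0: run of 'F' x 9 -> '9F'
  i=9: run of 'H' x 2 -> '2H'

RLE = 9F2H


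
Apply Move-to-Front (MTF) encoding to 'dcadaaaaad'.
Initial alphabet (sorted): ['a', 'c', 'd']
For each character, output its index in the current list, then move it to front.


MTF encoding:
'd': index 2 in ['a', 'c', 'd'] -> ['d', 'a', 'c']
'c': index 2 in ['d', 'a', 'c'] -> ['c', 'd', 'a']
'a': index 2 in ['c', 'd', 'a'] -> ['a', 'c', 'd']
'd': index 2 in ['a', 'c', 'd'] -> ['d', 'a', 'c']
'a': index 1 in ['d', 'a', 'c'] -> ['a', 'd', 'c']
'a': index 0 in ['a', 'd', 'c'] -> ['a', 'd', 'c']
'a': index 0 in ['a', 'd', 'c'] -> ['a', 'd', 'c']
'a': index 0 in ['a', 'd', 'c'] -> ['a', 'd', 'c']
'a': index 0 in ['a', 'd', 'c'] -> ['a', 'd', 'c']
'd': index 1 in ['a', 'd', 'c'] -> ['d', 'a', 'c']


Output: [2, 2, 2, 2, 1, 0, 0, 0, 0, 1]


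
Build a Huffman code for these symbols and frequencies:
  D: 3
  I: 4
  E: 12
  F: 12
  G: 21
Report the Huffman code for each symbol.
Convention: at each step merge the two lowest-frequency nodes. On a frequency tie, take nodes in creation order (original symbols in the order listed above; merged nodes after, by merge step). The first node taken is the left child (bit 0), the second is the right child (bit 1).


Huffman tree construction:
Step 1: Merge D(3) + I(4) = 7
Step 2: Merge (D+I)(7) + E(12) = 19
Step 3: Merge F(12) + ((D+I)+E)(19) = 31
Step 4: Merge G(21) + (F+((D+I)+E))(31) = 52
Read each symbol's code off the tree from the root (left child = 0, right child = 1).

Codes:
  D: 1100 (length 4)
  I: 1101 (length 4)
  E: 111 (length 3)
  F: 10 (length 2)
  G: 0 (length 1)
Average code length: 109/52 = 2.0962 bits/symbol


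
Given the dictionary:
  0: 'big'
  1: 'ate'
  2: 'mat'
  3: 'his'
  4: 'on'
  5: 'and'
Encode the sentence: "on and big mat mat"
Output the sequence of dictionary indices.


Look up each word in the dictionary:
  'on' -> 4
  'and' -> 5
  'big' -> 0
  'mat' -> 2
  'mat' -> 2

Encoded: [4, 5, 0, 2, 2]


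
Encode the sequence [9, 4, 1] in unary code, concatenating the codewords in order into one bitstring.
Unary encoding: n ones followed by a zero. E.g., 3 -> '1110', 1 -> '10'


Encode each number as n ones followed by a terminating 0:
  9 -> 1111111110 (10 bits)
  4 -> 11110 (5 bits)
  1 -> 10 (2 bits)
Total length = 10 + 5 + 2 = 17 bits.

Unary([9, 4, 1]) = 11111111101111010 (17 bits)


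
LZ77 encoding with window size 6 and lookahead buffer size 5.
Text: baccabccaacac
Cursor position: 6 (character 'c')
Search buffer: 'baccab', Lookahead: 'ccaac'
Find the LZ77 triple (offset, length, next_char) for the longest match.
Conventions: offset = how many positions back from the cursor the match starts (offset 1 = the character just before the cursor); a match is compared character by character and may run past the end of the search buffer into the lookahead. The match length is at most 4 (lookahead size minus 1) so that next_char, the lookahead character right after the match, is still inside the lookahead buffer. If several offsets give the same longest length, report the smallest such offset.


Try each offset into the search buffer:
  offset=1 (pos 5, char 'b'): match length 0
  offset=2 (pos 4, char 'a'): match length 0
  offset=3 (pos 3, char 'c'): match length 1
  offset=4 (pos 2, char 'c'): match length 3
  offset=5 (pos 1, char 'a'): match length 0
  offset=6 (pos 0, char 'b'): match length 0
Longest match has length 3 at offset 4.
next_char = character at position 6 + 3 = 9 -> 'a'

Best match: offset=4, length=3 (matching 'cca' starting at position 2)
LZ77 triple: (4, 3, 'a')


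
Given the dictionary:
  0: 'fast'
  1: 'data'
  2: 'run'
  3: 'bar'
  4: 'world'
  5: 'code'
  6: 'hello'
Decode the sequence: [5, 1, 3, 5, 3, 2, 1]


Look up each index in the dictionary:
  5 -> 'code'
  1 -> 'data'
  3 -> 'bar'
  5 -> 'code'
  3 -> 'bar'
  2 -> 'run'
  1 -> 'data'

Decoded: "code data bar code bar run data"


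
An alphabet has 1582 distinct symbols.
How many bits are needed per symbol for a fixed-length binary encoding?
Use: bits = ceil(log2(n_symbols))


log2(1582) = 10.6275
Bracket: 2^10 = 1024 < 1582 <= 2^11 = 2048
So ceil(log2(1582)) = 11

bits = ceil(log2(1582)) = ceil(10.6275) = 11 bits


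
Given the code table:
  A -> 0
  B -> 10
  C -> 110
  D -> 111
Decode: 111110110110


Decoding:
111 -> D
110 -> C
110 -> C
110 -> C


Result: DCCC


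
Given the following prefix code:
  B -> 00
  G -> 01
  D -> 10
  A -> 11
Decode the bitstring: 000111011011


Decoding step by step:
Bits 00 -> B
Bits 01 -> G
Bits 11 -> A
Bits 01 -> G
Bits 10 -> D
Bits 11 -> A


Decoded message: BGAGDA


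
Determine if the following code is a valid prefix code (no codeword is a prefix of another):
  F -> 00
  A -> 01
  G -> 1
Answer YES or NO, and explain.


Checking each pair (does one codeword prefix another?):
  F='00' vs A='01': no prefix
  F='00' vs G='1': no prefix
  A='01' vs F='00': no prefix
  A='01' vs G='1': no prefix
  G='1' vs F='00': no prefix
  G='1' vs A='01': no prefix
No violation found over all pairs.

YES -- this is a valid prefix code. No codeword is a prefix of any other codeword.
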